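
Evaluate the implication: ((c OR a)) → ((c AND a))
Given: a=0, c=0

Antecedent ((c OR a)) = 0; consequent ((c AND a)) = 0.
0 → 0 = 1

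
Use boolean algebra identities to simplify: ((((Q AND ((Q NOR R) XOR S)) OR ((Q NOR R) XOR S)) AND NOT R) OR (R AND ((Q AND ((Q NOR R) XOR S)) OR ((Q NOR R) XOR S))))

By distribution ((E AND v) OR (E AND NOT v) = E) then absorption (E OR (E AND v) = E):
= ((Q NOR R) XOR S)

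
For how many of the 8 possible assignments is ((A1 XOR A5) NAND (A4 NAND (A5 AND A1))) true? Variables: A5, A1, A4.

Satisfying assignments: (0,0,0), (0,0,1), (1,1,0), (1,1,1)
Count: 4 out of 8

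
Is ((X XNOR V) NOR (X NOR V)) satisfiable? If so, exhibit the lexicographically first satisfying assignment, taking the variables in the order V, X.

V=0, X=1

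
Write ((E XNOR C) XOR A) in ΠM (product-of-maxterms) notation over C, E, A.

ΠM(1, 2, 4, 7) = (C OR E OR NOT A) AND (C OR NOT E OR A) AND (NOT C OR E OR A) AND (NOT C OR NOT E OR NOT A)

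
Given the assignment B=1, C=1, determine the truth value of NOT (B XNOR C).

Substituting: NOT (1 XNOR 1)
= 0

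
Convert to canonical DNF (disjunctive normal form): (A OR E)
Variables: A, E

(NOT A AND E) OR (A AND NOT E) OR (A AND E)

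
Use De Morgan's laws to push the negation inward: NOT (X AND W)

NOT X OR NOT W
De Morgan's: NOT(AND of terms) = OR of negations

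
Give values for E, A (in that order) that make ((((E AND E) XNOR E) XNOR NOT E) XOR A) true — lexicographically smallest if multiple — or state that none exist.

E=0, A=0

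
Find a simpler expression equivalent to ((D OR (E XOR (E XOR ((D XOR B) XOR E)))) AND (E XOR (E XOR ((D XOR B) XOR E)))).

By absorption (E AND (E OR v) = E) then XOR self-cancellation ((E XOR v) XOR v = E):
= ((D XOR B) XOR E)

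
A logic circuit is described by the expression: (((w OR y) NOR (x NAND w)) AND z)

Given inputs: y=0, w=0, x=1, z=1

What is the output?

Substituting: (((0 OR 0) NOR (1 NAND 0)) AND 1)
= 0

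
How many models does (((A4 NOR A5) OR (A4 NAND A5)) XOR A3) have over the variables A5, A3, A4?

Satisfying assignments: (0,0,0), (0,0,1), (1,0,0), (1,1,1)
Count: 4 out of 8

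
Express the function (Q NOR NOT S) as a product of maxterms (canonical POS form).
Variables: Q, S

ΠM(0, 2, 3) = (Q OR S) AND (NOT Q OR S) AND (NOT Q OR NOT S)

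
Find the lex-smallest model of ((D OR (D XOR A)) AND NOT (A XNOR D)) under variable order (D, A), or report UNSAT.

D=0, A=1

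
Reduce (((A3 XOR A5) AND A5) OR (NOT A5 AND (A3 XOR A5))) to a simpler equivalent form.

By distribution ((E AND v) OR (E AND NOT v) = E):
= (A3 XOR A5)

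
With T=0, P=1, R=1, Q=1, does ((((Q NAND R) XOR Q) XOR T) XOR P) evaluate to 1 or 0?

Substituting: ((((1 NAND 1) XOR 1) XOR 0) XOR 1)
= 0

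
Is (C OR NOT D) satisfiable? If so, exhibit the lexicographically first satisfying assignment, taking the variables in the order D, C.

D=0, C=0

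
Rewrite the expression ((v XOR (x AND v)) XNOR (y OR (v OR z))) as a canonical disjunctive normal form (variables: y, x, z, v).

(NOT y AND NOT x AND NOT z AND NOT v) OR (NOT y AND NOT x AND NOT z AND v) OR (NOT y AND NOT x AND z AND v) OR (NOT y AND x AND NOT z AND NOT v) OR (y AND NOT x AND NOT z AND v) OR (y AND NOT x AND z AND v)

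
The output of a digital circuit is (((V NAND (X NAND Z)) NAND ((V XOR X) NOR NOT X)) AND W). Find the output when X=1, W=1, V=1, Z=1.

Substituting: (((1 NAND (1 NAND 1)) NAND ((1 XOR 1) NOR NOT 1)) AND 1)
= 0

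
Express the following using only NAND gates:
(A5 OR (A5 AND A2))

((A5 NAND A5) NAND (((A5 NAND A2) NAND (A5 NAND A2)) NAND ((A5 NAND A2) NAND (A5 NAND A2))))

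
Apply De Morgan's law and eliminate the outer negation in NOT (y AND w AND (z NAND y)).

NOT y OR NOT w OR NOT (z NAND y)
De Morgan's: NOT(AND of terms) = OR of negations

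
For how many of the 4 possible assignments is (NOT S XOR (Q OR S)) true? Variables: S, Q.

Satisfying assignments: (0,0), (1,0), (1,1)
Count: 3 out of 4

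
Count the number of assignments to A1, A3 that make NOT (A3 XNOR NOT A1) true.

Satisfying assignments: (0,0), (1,1)
Count: 2 out of 4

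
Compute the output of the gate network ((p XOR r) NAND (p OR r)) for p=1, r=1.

Substituting: ((1 XOR 1) NAND (1 OR 1))
= 1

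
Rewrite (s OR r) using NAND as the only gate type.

((s NAND s) NAND (r NAND r))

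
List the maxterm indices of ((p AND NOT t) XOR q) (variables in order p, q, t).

ΠM(0, 1, 5, 6) = (p OR q OR t) AND (p OR q OR NOT t) AND (NOT p OR q OR NOT t) AND (NOT p OR NOT q OR t)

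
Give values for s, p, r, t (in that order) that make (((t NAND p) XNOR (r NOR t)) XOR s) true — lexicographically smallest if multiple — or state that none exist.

s=0, p=0, r=0, t=0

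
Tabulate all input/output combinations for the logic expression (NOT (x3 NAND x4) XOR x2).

x2 | x4 | x3 | Output
---------------------
0 | 0 | 0 | 0
0 | 0 | 1 | 0
0 | 1 | 0 | 0
0 | 1 | 1 | 1
1 | 0 | 0 | 1
1 | 0 | 1 | 1
1 | 1 | 0 | 1
1 | 1 | 1 | 0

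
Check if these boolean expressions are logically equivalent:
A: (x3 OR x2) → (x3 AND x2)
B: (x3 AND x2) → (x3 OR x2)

No, Converse is not equivalent to original (counterexample: x2=0, x3=1)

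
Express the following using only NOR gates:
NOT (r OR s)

(((r NOR s) NOR (r NOR s)) NOR ((r NOR s) NOR (r NOR s)))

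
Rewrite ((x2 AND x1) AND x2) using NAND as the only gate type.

((((x2 NAND x1) NAND (x2 NAND x1)) NAND x2) NAND (((x2 NAND x1) NAND (x2 NAND x1)) NAND x2))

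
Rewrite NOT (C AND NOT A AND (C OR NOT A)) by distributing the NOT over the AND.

NOT C OR A OR NOT (C OR NOT A)
De Morgan's: NOT(AND of terms) = OR of negations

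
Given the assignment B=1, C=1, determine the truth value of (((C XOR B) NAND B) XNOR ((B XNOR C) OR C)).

Substituting: (((1 XOR 1) NAND 1) XNOR ((1 XNOR 1) OR 1))
= 1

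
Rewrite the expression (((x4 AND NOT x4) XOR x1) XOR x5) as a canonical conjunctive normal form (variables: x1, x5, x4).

(x1 OR x5 OR x4) AND (x1 OR x5 OR NOT x4) AND (NOT x1 OR NOT x5 OR x4) AND (NOT x1 OR NOT x5 OR NOT x4)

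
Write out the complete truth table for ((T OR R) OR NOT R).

T | R | Output
--------------
0 | 0 | 1
0 | 1 | 1
1 | 0 | 1
1 | 1 | 1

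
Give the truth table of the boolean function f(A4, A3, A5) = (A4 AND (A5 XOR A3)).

A4 | A3 | A5 | Output
---------------------
0 | 0 | 0 | 0
0 | 0 | 1 | 0
0 | 1 | 0 | 0
0 | 1 | 1 | 0
1 | 0 | 0 | 0
1 | 0 | 1 | 1
1 | 1 | 0 | 1
1 | 1 | 1 | 0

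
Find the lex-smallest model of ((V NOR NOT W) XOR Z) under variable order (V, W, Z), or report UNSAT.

V=0, W=0, Z=1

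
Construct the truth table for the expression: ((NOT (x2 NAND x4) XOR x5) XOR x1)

x4 | x5 | x1 | x2 | Output
--------------------------
0 | 0 | 0 | 0 | 0
0 | 0 | 0 | 1 | 0
0 | 0 | 1 | 0 | 1
0 | 0 | 1 | 1 | 1
0 | 1 | 0 | 0 | 1
0 | 1 | 0 | 1 | 1
0 | 1 | 1 | 0 | 0
0 | 1 | 1 | 1 | 0
1 | 0 | 0 | 0 | 0
1 | 0 | 0 | 1 | 1
1 | 0 | 1 | 0 | 1
1 | 0 | 1 | 1 | 0
1 | 1 | 0 | 0 | 1
1 | 1 | 0 | 1 | 0
1 | 1 | 1 | 0 | 0
1 | 1 | 1 | 1 | 1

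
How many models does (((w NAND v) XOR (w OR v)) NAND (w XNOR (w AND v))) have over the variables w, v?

Satisfying assignments: (0,1), (1,0)
Count: 2 out of 4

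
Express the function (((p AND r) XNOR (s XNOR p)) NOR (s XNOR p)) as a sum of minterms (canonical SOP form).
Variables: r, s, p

Σm(5) = (r AND NOT s AND p)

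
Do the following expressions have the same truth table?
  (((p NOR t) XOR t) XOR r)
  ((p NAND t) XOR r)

No. Counterexample: with r=0, t=0, p=1, Expression 1 = 0 but Expression 2 = 1.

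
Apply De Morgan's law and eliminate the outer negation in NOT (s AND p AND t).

NOT s OR NOT p OR NOT t
De Morgan's: NOT(AND of terms) = OR of negations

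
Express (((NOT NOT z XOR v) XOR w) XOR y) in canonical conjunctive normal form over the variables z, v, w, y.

(z OR v OR w OR y) AND (z OR v OR NOT w OR NOT y) AND (z OR NOT v OR w OR NOT y) AND (z OR NOT v OR NOT w OR y) AND (NOT z OR v OR w OR NOT y) AND (NOT z OR v OR NOT w OR y) AND (NOT z OR NOT v OR w OR y) AND (NOT z OR NOT v OR NOT w OR NOT y)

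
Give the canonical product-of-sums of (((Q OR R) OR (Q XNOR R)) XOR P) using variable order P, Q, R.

ΠM(4, 5, 6, 7) = (NOT P OR Q OR R) AND (NOT P OR Q OR NOT R) AND (NOT P OR NOT Q OR R) AND (NOT P OR NOT Q OR NOT R)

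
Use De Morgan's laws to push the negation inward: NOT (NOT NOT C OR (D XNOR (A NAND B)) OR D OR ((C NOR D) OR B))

NOT C AND NOT (D XNOR (A NAND B)) AND NOT D AND NOT ((C NOR D) OR B)
De Morgan's: NOT(OR of terms) = AND of negations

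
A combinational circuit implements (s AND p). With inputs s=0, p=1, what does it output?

Substituting: (0 AND 1)
= 0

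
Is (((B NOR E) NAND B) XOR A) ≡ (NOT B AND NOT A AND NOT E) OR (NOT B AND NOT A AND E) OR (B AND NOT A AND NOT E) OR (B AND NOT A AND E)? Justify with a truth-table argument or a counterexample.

Yes, they are equivalent — the two output columns agree on all 8 assignments:
B | A | E | Expression 1 | Expression 2
---------------------------------------
0 | 0 | 0 | 1 | 1
0 | 0 | 1 | 1 | 1
0 | 1 | 0 | 0 | 0
0 | 1 | 1 | 0 | 0
1 | 0 | 0 | 1 | 1
1 | 0 | 1 | 1 | 1
1 | 1 | 0 | 0 | 0
1 | 1 | 1 | 0 | 0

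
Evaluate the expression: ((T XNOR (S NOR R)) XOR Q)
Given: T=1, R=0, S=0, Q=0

Substituting: ((1 XNOR (0 NOR 0)) XOR 0)
= 1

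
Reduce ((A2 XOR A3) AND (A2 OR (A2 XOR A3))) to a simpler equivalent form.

By absorption (E AND (E OR v) = E):
= (A2 XOR A3)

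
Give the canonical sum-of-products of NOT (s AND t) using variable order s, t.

Σm(0, 1, 2) = (NOT s AND NOT t) OR (NOT s AND t) OR (s AND NOT t)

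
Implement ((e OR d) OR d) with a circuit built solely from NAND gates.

((((e NAND e) NAND (d NAND d)) NAND ((e NAND e) NAND (d NAND d))) NAND (d NAND d))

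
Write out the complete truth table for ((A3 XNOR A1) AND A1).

A3 | A1 | Output
----------------
0 | 0 | 0
0 | 1 | 0
1 | 0 | 0
1 | 1 | 1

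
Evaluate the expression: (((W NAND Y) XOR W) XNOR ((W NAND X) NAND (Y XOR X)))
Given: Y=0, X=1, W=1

Substituting: (((1 NAND 0) XOR 1) XNOR ((1 NAND 1) NAND (0 XOR 1)))
= 0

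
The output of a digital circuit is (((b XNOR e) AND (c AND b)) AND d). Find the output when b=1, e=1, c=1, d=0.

Substituting: (((1 XNOR 1) AND (1 AND 1)) AND 0)
= 0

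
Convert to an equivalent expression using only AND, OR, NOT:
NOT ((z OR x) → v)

(z OR x) AND NOT v
(Negated implication: NOT(A → B) = A AND NOT B)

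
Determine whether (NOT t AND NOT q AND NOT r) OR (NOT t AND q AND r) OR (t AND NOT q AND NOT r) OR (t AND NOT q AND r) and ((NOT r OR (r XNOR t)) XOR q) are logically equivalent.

Yes, they are equivalent — the two output columns agree on all 8 assignments:
t | q | r | Expression 1 | Expression 2
---------------------------------------
0 | 0 | 0 | 1 | 1
0 | 0 | 1 | 0 | 0
0 | 1 | 0 | 0 | 0
0 | 1 | 1 | 1 | 1
1 | 0 | 0 | 1 | 1
1 | 0 | 1 | 1 | 1
1 | 1 | 0 | 0 | 0
1 | 1 | 1 | 0 | 0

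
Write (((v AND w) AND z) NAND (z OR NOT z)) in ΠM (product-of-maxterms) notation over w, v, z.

ΠM(7) = (NOT w OR NOT v OR NOT z)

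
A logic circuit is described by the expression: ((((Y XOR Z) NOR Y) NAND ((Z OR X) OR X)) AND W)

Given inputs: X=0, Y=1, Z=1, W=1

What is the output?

Substituting: ((((1 XOR 1) NOR 1) NAND ((1 OR 0) OR 0)) AND 1)
= 1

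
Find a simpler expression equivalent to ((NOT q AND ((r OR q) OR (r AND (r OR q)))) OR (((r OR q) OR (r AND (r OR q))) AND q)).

By distribution ((E AND v) OR (E AND NOT v) = E) then absorption (E OR (E AND v) = E):
= (r OR q)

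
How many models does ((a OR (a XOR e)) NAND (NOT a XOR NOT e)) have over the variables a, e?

Satisfying assignments: (0,0), (1,1)
Count: 2 out of 4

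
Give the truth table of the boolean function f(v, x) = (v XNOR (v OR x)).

v | x | Output
--------------
0 | 0 | 1
0 | 1 | 0
1 | 0 | 1
1 | 1 | 1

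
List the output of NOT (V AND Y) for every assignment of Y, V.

Y | V | Output
--------------
0 | 0 | 1
0 | 1 | 1
1 | 0 | 1
1 | 1 | 0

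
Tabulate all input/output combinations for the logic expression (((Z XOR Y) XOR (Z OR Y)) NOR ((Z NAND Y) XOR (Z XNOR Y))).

Y | Z | Output
--------------
0 | 0 | 1
0 | 1 | 0
1 | 0 | 0
1 | 1 | 0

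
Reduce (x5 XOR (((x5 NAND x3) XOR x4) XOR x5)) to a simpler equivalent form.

By XOR self-cancellation ((E XOR v) XOR v = E):
= ((x5 NAND x3) XOR x4)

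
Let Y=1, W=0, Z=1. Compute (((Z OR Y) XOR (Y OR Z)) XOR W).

Substituting: (((1 OR 1) XOR (1 OR 1)) XOR 0)
= 0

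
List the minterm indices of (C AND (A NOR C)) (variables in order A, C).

Σm() = FALSE (no minterms)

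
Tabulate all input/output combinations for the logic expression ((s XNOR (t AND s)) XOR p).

p | t | s | Output
------------------
0 | 0 | 0 | 1
0 | 0 | 1 | 0
0 | 1 | 0 | 1
0 | 1 | 1 | 1
1 | 0 | 0 | 0
1 | 0 | 1 | 1
1 | 1 | 0 | 0
1 | 1 | 1 | 0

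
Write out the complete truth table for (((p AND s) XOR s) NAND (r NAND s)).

r | s | p | Output
------------------
0 | 0 | 0 | 1
0 | 0 | 1 | 1
0 | 1 | 0 | 0
0 | 1 | 1 | 1
1 | 0 | 0 | 1
1 | 0 | 1 | 1
1 | 1 | 0 | 1
1 | 1 | 1 | 1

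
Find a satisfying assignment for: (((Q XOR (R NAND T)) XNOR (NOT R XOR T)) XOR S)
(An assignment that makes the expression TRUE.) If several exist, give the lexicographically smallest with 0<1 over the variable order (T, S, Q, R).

T=0, S=0, Q=0, R=0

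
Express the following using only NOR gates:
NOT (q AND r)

(((q NOR q) NOR (r NOR r)) NOR ((q NOR q) NOR (r NOR r)))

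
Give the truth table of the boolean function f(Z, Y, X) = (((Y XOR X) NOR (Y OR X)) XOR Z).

Z | Y | X | Output
------------------
0 | 0 | 0 | 1
0 | 0 | 1 | 0
0 | 1 | 0 | 0
0 | 1 | 1 | 0
1 | 0 | 0 | 0
1 | 0 | 1 | 1
1 | 1 | 0 | 1
1 | 1 | 1 | 1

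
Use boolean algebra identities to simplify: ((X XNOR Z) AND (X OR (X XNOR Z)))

By absorption (E AND (E OR v) = E):
= (X XNOR Z)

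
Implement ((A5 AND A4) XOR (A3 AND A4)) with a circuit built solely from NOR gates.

((((((A5 NOR A5) NOR (A4 NOR A4)) NOR ((A3 NOR A3) NOR (A4 NOR A4))) NOR (((A5 NOR A5) NOR (A4 NOR A4)) NOR ((A3 NOR A3) NOR (A4 NOR A4)))) NOR ((((A5 NOR A5) NOR (A4 NOR A4)) NOR ((A3 NOR A3) NOR (A4 NOR A4))) NOR (((A5 NOR A5) NOR (A4 NOR A4)) NOR ((A3 NOR A3) NOR (A4 NOR A4))))) NOR ((((((A5 NOR A5) NOR (A4 NOR A4)) NOR ((A5 NOR A5) NOR (A4 NOR A4))) NOR (((A3 NOR A3) NOR (A4 NOR A4)) NOR ((A3 NOR A3) NOR (A4 NOR A4)))) NOR ((((A5 NOR A5) NOR (A4 NOR A4)) NOR ((A5 NOR A5) NOR (A4 NOR A4))) NOR (((A3 NOR A3) NOR (A4 NOR A4)) NOR ((A3 NOR A3) NOR (A4 NOR A4))))) NOR (((((A5 NOR A5) NOR (A4 NOR A4)) NOR ((A5 NOR A5) NOR (A4 NOR A4))) NOR (((A3 NOR A3) NOR (A4 NOR A4)) NOR ((A3 NOR A3) NOR (A4 NOR A4)))) NOR ((((A5 NOR A5) NOR (A4 NOR A4)) NOR ((A5 NOR A5) NOR (A4 NOR A4))) NOR (((A3 NOR A3) NOR (A4 NOR A4)) NOR ((A3 NOR A3) NOR (A4 NOR A4)))))))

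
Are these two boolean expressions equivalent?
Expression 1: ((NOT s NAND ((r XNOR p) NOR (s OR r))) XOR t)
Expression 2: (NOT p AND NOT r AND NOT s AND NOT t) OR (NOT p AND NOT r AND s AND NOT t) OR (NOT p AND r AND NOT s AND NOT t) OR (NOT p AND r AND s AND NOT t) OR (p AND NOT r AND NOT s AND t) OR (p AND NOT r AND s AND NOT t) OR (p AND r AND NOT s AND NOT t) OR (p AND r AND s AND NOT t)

Yes, they are equivalent — the two output columns agree on all 16 assignments:
p | r | s | t | Expression 1 | Expression 2
-------------------------------------------
0 | 0 | 0 | 0 | 1 | 1
0 | 0 | 0 | 1 | 0 | 0
0 | 0 | 1 | 0 | 1 | 1
0 | 0 | 1 | 1 | 0 | 0
0 | 1 | 0 | 0 | 1 | 1
0 | 1 | 0 | 1 | 0 | 0
0 | 1 | 1 | 0 | 1 | 1
0 | 1 | 1 | 1 | 0 | 0
1 | 0 | 0 | 0 | 0 | 0
1 | 0 | 0 | 1 | 1 | 1
1 | 0 | 1 | 0 | 1 | 1
1 | 0 | 1 | 1 | 0 | 0
1 | 1 | 0 | 0 | 1 | 1
1 | 1 | 0 | 1 | 0 | 0
1 | 1 | 1 | 0 | 1 | 1
1 | 1 | 1 | 1 | 0 | 0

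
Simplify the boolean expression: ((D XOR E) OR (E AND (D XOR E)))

By absorption (E OR (E AND v) = E):
= (D XOR E)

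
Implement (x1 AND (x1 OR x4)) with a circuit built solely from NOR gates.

((x1 NOR x1) NOR (((x1 NOR x4) NOR (x1 NOR x4)) NOR ((x1 NOR x4) NOR (x1 NOR x4))))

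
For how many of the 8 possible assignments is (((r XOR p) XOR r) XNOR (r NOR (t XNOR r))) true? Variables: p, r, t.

Satisfying assignments: (0,0,0), (0,1,0), (0,1,1), (1,0,1)
Count: 4 out of 8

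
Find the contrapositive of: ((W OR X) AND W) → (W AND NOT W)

Contrapositive: NOT (W AND NOT W) → NOT ((W OR X) AND W)
Note: A statement and its contrapositive are logically equivalent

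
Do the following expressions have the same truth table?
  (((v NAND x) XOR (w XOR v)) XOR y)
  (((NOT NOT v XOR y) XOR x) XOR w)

No. Counterexample: with y=0, v=0, x=0, w=0, Expression 1 = 1 but Expression 2 = 0.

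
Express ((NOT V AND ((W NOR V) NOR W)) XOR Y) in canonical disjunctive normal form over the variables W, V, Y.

(NOT W AND NOT V AND Y) OR (NOT W AND V AND Y) OR (W AND NOT V AND Y) OR (W AND V AND Y)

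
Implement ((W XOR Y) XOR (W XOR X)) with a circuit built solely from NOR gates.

((((((((W NOR Y) NOR (W NOR Y)) NOR ((W NOR Y) NOR (W NOR Y))) NOR ((((W NOR W) NOR (Y NOR Y)) NOR ((W NOR W) NOR (Y NOR Y))) NOR (((W NOR W) NOR (Y NOR Y)) NOR ((W NOR W) NOR (Y NOR Y))))) NOR ((((W NOR X) NOR (W NOR X)) NOR ((W NOR X) NOR (W NOR X))) NOR ((((W NOR W) NOR (X NOR X)) NOR ((W NOR W) NOR (X NOR X))) NOR (((W NOR W) NOR (X NOR X)) NOR ((W NOR W) NOR (X NOR X)))))) NOR (((((W NOR Y) NOR (W NOR Y)) NOR ((W NOR Y) NOR (W NOR Y))) NOR ((((W NOR W) NOR (Y NOR Y)) NOR ((W NOR W) NOR (Y NOR Y))) NOR (((W NOR W) NOR (Y NOR Y)) NOR ((W NOR W) NOR (Y NOR Y))))) NOR ((((W NOR X) NOR (W NOR X)) NOR ((W NOR X) NOR (W NOR X))) NOR ((((W NOR W) NOR (X NOR X)) NOR ((W NOR W) NOR (X NOR X))) NOR (((W NOR W) NOR (X NOR X)) NOR ((W NOR W) NOR (X NOR X))))))) NOR ((((((W NOR Y) NOR (W NOR Y)) NOR ((W NOR Y) NOR (W NOR Y))) NOR ((((W NOR W) NOR (Y NOR Y)) NOR ((W NOR W) NOR (Y NOR Y))) NOR (((W NOR W) NOR (Y NOR Y)) NOR ((W NOR W) NOR (Y NOR Y))))) NOR ((((W NOR X) NOR (W NOR X)) NOR ((W NOR X) NOR (W NOR X))) NOR ((((W NOR W) NOR (X NOR X)) NOR ((W NOR W) NOR (X NOR X))) NOR (((W NOR W) NOR (X NOR X)) NOR ((W NOR W) NOR (X NOR X)))))) NOR (((((W NOR Y) NOR (W NOR Y)) NOR ((W NOR Y) NOR (W NOR Y))) NOR ((((W NOR W) NOR (Y NOR Y)) NOR ((W NOR W) NOR (Y NOR Y))) NOR (((W NOR W) NOR (Y NOR Y)) NOR ((W NOR W) NOR (Y NOR Y))))) NOR ((((W NOR X) NOR (W NOR X)) NOR ((W NOR X) NOR (W NOR X))) NOR ((((W NOR W) NOR (X NOR X)) NOR ((W NOR W) NOR (X NOR X))) NOR (((W NOR W) NOR (X NOR X)) NOR ((W NOR W) NOR (X NOR X)))))))) NOR ((((((((W NOR Y) NOR (W NOR Y)) NOR ((W NOR Y) NOR (W NOR Y))) NOR ((((W NOR W) NOR (Y NOR Y)) NOR ((W NOR W) NOR (Y NOR Y))) NOR (((W NOR W) NOR (Y NOR Y)) NOR ((W NOR W) NOR (Y NOR Y))))) NOR ((((W NOR Y) NOR (W NOR Y)) NOR ((W NOR Y) NOR (W NOR Y))) NOR ((((W NOR W) NOR (Y NOR Y)) NOR ((W NOR W) NOR (Y NOR Y))) NOR (((W NOR W) NOR (Y NOR Y)) NOR ((W NOR W) NOR (Y NOR Y)))))) NOR (((((W NOR X) NOR (W NOR X)) NOR ((W NOR X) NOR (W NOR X))) NOR ((((W NOR W) NOR (X NOR X)) NOR ((W NOR W) NOR (X NOR X))) NOR (((W NOR W) NOR (X NOR X)) NOR ((W NOR W) NOR (X NOR X))))) NOR ((((W NOR X) NOR (W NOR X)) NOR ((W NOR X) NOR (W NOR X))) NOR ((((W NOR W) NOR (X NOR X)) NOR ((W NOR W) NOR (X NOR X))) NOR (((W NOR W) NOR (X NOR X)) NOR ((W NOR W) NOR (X NOR X))))))) NOR ((((((W NOR Y) NOR (W NOR Y)) NOR ((W NOR Y) NOR (W NOR Y))) NOR ((((W NOR W) NOR (Y NOR Y)) NOR ((W NOR W) NOR (Y NOR Y))) NOR (((W NOR W) NOR (Y NOR Y)) NOR ((W NOR W) NOR (Y NOR Y))))) NOR ((((W NOR Y) NOR (W NOR Y)) NOR ((W NOR Y) NOR (W NOR Y))) NOR ((((W NOR W) NOR (Y NOR Y)) NOR ((W NOR W) NOR (Y NOR Y))) NOR (((W NOR W) NOR (Y NOR Y)) NOR ((W NOR W) NOR (Y NOR Y)))))) NOR (((((W NOR X) NOR (W NOR X)) NOR ((W NOR X) NOR (W NOR X))) NOR ((((W NOR W) NOR (X NOR X)) NOR ((W NOR W) NOR (X NOR X))) NOR (((W NOR W) NOR (X NOR X)) NOR ((W NOR W) NOR (X NOR X))))) NOR ((((W NOR X) NOR (W NOR X)) NOR ((W NOR X) NOR (W NOR X))) NOR ((((W NOR W) NOR (X NOR X)) NOR ((W NOR W) NOR (X NOR X))) NOR (((W NOR W) NOR (X NOR X)) NOR ((W NOR W) NOR (X NOR X)))))))) NOR (((((((W NOR Y) NOR (W NOR Y)) NOR ((W NOR Y) NOR (W NOR Y))) NOR ((((W NOR W) NOR (Y NOR Y)) NOR ((W NOR W) NOR (Y NOR Y))) NOR (((W NOR W) NOR (Y NOR Y)) NOR ((W NOR W) NOR (Y NOR Y))))) NOR ((((W NOR Y) NOR (W NOR Y)) NOR ((W NOR Y) NOR (W NOR Y))) NOR ((((W NOR W) NOR (Y NOR Y)) NOR ((W NOR W) NOR (Y NOR Y))) NOR (((W NOR W) NOR (Y NOR Y)) NOR ((W NOR W) NOR (Y NOR Y)))))) NOR (((((W NOR X) NOR (W NOR X)) NOR ((W NOR X) NOR (W NOR X))) NOR ((((W NOR W) NOR (X NOR X)) NOR ((W NOR W) NOR (X NOR X))) NOR (((W NOR W) NOR (X NOR X)) NOR ((W NOR W) NOR (X NOR X))))) NOR ((((W NOR X) NOR (W NOR X)) NOR ((W NOR X) NOR (W NOR X))) NOR ((((W NOR W) NOR (X NOR X)) NOR ((W NOR W) NOR (X NOR X))) NOR (((W NOR W) NOR (X NOR X)) NOR ((W NOR W) NOR (X NOR X))))))) NOR ((((((W NOR Y) NOR (W NOR Y)) NOR ((W NOR Y) NOR (W NOR Y))) NOR ((((W NOR W) NOR (Y NOR Y)) NOR ((W NOR W) NOR (Y NOR Y))) NOR (((W NOR W) NOR (Y NOR Y)) NOR ((W NOR W) NOR (Y NOR Y))))) NOR ((((W NOR Y) NOR (W NOR Y)) NOR ((W NOR Y) NOR (W NOR Y))) NOR ((((W NOR W) NOR (Y NOR Y)) NOR ((W NOR W) NOR (Y NOR Y))) NOR (((W NOR W) NOR (Y NOR Y)) NOR ((W NOR W) NOR (Y NOR Y)))))) NOR (((((W NOR X) NOR (W NOR X)) NOR ((W NOR X) NOR (W NOR X))) NOR ((((W NOR W) NOR (X NOR X)) NOR ((W NOR W) NOR (X NOR X))) NOR (((W NOR W) NOR (X NOR X)) NOR ((W NOR W) NOR (X NOR X))))) NOR ((((W NOR X) NOR (W NOR X)) NOR ((W NOR X) NOR (W NOR X))) NOR ((((W NOR W) NOR (X NOR X)) NOR ((W NOR W) NOR (X NOR X))) NOR (((W NOR W) NOR (X NOR X)) NOR ((W NOR W) NOR (X NOR X))))))))))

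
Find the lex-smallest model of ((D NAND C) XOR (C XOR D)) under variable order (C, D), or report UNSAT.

C=0, D=0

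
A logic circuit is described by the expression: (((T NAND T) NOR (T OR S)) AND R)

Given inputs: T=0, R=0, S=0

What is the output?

Substituting: (((0 NAND 0) NOR (0 OR 0)) AND 0)
= 0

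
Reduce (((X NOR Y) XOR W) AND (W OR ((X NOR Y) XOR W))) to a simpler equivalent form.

By absorption (E AND (E OR v) = E):
= ((X NOR Y) XOR W)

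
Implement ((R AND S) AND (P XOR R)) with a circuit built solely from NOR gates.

((((R NOR R) NOR (S NOR S)) NOR ((R NOR R) NOR (S NOR S))) NOR (((((P NOR R) NOR (P NOR R)) NOR ((P NOR R) NOR (P NOR R))) NOR ((((P NOR P) NOR (R NOR R)) NOR ((P NOR P) NOR (R NOR R))) NOR (((P NOR P) NOR (R NOR R)) NOR ((P NOR P) NOR (R NOR R))))) NOR ((((P NOR R) NOR (P NOR R)) NOR ((P NOR R) NOR (P NOR R))) NOR ((((P NOR P) NOR (R NOR R)) NOR ((P NOR P) NOR (R NOR R))) NOR (((P NOR P) NOR (R NOR R)) NOR ((P NOR P) NOR (R NOR R)))))))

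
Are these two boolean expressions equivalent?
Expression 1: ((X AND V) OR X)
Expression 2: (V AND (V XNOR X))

No. Counterexample: with V=0, X=1, Expression 1 = 1 but Expression 2 = 0.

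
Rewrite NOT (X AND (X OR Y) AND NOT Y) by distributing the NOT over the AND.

NOT X OR NOT (X OR Y) OR Y
De Morgan's: NOT(AND of terms) = OR of negations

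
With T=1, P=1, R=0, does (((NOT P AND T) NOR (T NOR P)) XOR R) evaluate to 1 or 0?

Substituting: (((NOT 1 AND 1) NOR (1 NOR 1)) XOR 0)
= 1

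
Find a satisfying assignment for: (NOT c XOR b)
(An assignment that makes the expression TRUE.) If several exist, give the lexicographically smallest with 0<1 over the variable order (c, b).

c=0, b=0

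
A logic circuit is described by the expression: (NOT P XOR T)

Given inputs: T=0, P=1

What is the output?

Substituting: (NOT 1 XOR 0)
= 0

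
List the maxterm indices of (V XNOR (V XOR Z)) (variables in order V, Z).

ΠM(1, 3) = (V OR NOT Z) AND (NOT V OR NOT Z)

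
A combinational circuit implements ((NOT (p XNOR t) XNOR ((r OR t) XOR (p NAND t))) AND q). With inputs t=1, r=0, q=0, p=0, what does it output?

Substituting: ((NOT (0 XNOR 1) XNOR ((0 OR 1) XOR (0 NAND 1))) AND 0)
= 0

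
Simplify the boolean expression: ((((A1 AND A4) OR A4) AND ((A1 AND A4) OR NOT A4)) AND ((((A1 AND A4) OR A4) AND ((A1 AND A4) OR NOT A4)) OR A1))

By absorption (E AND (E OR v) = E) then distribution ((E OR v) AND (E OR NOT v) = E):
= (A1 AND A4)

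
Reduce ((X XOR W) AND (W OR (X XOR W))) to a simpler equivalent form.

By absorption (E AND (E OR v) = E):
= (X XOR W)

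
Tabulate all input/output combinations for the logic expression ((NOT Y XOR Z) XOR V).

Y | Z | V | Output
------------------
0 | 0 | 0 | 1
0 | 0 | 1 | 0
0 | 1 | 0 | 0
0 | 1 | 1 | 1
1 | 0 | 0 | 0
1 | 0 | 1 | 1
1 | 1 | 0 | 1
1 | 1 | 1 | 0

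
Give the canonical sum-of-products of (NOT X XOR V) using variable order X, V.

Σm(0, 3) = (NOT X AND NOT V) OR (X AND V)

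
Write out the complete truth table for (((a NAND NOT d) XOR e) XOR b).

d | a | e | b | Output
----------------------
0 | 0 | 0 | 0 | 1
0 | 0 | 0 | 1 | 0
0 | 0 | 1 | 0 | 0
0 | 0 | 1 | 1 | 1
0 | 1 | 0 | 0 | 0
0 | 1 | 0 | 1 | 1
0 | 1 | 1 | 0 | 1
0 | 1 | 1 | 1 | 0
1 | 0 | 0 | 0 | 1
1 | 0 | 0 | 1 | 0
1 | 0 | 1 | 0 | 0
1 | 0 | 1 | 1 | 1
1 | 1 | 0 | 0 | 1
1 | 1 | 0 | 1 | 0
1 | 1 | 1 | 0 | 0
1 | 1 | 1 | 1 | 1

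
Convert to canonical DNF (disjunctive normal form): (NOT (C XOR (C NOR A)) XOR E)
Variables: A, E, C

(NOT A AND E AND NOT C) OR (NOT A AND E AND C) OR (A AND NOT E AND NOT C) OR (A AND E AND C)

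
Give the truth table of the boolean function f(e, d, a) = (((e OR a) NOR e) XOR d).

e | d | a | Output
------------------
0 | 0 | 0 | 1
0 | 0 | 1 | 0
0 | 1 | 0 | 0
0 | 1 | 1 | 1
1 | 0 | 0 | 0
1 | 0 | 1 | 0
1 | 1 | 0 | 1
1 | 1 | 1 | 1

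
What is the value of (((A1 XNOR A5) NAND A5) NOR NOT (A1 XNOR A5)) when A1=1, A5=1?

Substituting: (((1 XNOR 1) NAND 1) NOR NOT (1 XNOR 1))
= 1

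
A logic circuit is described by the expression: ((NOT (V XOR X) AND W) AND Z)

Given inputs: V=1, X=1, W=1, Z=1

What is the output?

Substituting: ((NOT (1 XOR 1) AND 1) AND 1)
= 1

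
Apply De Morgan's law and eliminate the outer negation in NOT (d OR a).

NOT d AND NOT a
De Morgan's: NOT(OR of terms) = AND of negations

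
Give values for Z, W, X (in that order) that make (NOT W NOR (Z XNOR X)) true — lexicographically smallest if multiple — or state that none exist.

Z=0, W=1, X=1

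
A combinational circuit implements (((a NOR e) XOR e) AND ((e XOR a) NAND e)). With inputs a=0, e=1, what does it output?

Substituting: (((0 NOR 1) XOR 1) AND ((1 XOR 0) NAND 1))
= 0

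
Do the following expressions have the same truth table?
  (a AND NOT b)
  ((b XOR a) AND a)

Yes, they are equivalent — the two output columns agree on all 4 assignments:
a | b | Expression 1 | Expression 2
-----------------------------------
0 | 0 | 0 | 0
0 | 1 | 0 | 0
1 | 0 | 1 | 1
1 | 1 | 0 | 0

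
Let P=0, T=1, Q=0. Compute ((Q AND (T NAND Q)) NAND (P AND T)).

Substituting: ((0 AND (1 NAND 0)) NAND (0 AND 1))
= 1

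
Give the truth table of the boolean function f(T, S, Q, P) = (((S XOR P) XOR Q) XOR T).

T | S | Q | P | Output
----------------------
0 | 0 | 0 | 0 | 0
0 | 0 | 0 | 1 | 1
0 | 0 | 1 | 0 | 1
0 | 0 | 1 | 1 | 0
0 | 1 | 0 | 0 | 1
0 | 1 | 0 | 1 | 0
0 | 1 | 1 | 0 | 0
0 | 1 | 1 | 1 | 1
1 | 0 | 0 | 0 | 1
1 | 0 | 0 | 1 | 0
1 | 0 | 1 | 0 | 0
1 | 0 | 1 | 1 | 1
1 | 1 | 0 | 0 | 0
1 | 1 | 0 | 1 | 1
1 | 1 | 1 | 0 | 1
1 | 1 | 1 | 1 | 0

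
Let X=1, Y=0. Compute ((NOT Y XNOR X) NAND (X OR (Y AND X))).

Substituting: ((NOT 0 XNOR 1) NAND (1 OR (0 AND 1)))
= 0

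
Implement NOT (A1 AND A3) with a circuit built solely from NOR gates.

(((A1 NOR A1) NOR (A3 NOR A3)) NOR ((A1 NOR A1) NOR (A3 NOR A3)))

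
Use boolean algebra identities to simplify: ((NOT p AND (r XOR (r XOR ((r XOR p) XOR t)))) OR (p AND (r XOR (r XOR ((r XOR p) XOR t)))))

By distribution ((E AND v) OR (E AND NOT v) = E) then XOR self-cancellation ((E XOR v) XOR v = E):
= ((r XOR p) XOR t)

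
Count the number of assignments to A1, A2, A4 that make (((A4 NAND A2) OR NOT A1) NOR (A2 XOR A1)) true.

Satisfying assignments: (1,1,1)
Count: 1 out of 8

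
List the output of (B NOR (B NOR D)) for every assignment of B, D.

B | D | Output
--------------
0 | 0 | 0
0 | 1 | 1
1 | 0 | 0
1 | 1 | 0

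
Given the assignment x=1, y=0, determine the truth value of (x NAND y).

Substituting: (1 NAND 0)
= 1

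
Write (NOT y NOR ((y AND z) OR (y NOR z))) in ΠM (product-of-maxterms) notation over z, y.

ΠM(0, 2, 3) = (z OR y) AND (NOT z OR y) AND (NOT z OR NOT y)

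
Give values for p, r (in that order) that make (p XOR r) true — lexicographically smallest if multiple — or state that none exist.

p=0, r=1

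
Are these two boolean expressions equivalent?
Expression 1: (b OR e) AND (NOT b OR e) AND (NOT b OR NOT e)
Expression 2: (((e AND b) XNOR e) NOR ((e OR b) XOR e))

Yes, they are equivalent — the two output columns agree on all 4 assignments:
b | e | Expression 1 | Expression 2
-----------------------------------
0 | 0 | 0 | 0
0 | 1 | 1 | 1
1 | 0 | 0 | 0
1 | 1 | 0 | 0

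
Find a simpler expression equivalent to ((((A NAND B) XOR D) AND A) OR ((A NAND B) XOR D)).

By absorption (E OR (E AND v) = E):
= ((A NAND B) XOR D)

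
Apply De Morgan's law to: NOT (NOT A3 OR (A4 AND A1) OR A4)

A3 AND NOT (A4 AND A1) AND NOT A4
De Morgan's: NOT(OR of terms) = AND of negations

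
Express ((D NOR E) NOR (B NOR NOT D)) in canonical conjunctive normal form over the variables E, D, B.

(E OR D OR B) AND (E OR D OR NOT B) AND (E OR NOT D OR B) AND (NOT E OR NOT D OR B)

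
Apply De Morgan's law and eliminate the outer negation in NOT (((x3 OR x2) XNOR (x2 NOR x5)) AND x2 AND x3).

NOT ((x3 OR x2) XNOR (x2 NOR x5)) OR NOT x2 OR NOT x3
De Morgan's: NOT(AND of terms) = OR of negations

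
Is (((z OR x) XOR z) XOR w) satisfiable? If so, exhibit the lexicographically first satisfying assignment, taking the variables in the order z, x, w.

z=0, x=0, w=1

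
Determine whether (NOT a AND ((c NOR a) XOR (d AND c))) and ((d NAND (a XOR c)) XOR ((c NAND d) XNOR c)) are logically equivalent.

No. Counterexample: with d=0, c=0, a=1, Expression 1 = 0 but Expression 2 = 1.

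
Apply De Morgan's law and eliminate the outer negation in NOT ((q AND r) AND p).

NOT (q AND r) OR NOT p
De Morgan's: NOT(AND of terms) = OR of negations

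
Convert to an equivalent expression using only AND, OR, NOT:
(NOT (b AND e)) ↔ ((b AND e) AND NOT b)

((NOT (b AND e)) AND ((b AND e) AND NOT b)) OR ((b AND e) AND NOT ((b AND e) AND NOT b))
(Biconditional = both true or both false)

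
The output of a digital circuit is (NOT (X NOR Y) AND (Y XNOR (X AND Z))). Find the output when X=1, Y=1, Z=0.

Substituting: (NOT (1 NOR 1) AND (1 XNOR (1 AND 0)))
= 0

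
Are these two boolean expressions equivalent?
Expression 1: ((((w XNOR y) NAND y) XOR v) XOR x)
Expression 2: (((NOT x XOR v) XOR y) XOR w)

No. Counterexample: with v=0, y=0, w=1, x=0, Expression 1 = 1 but Expression 2 = 0.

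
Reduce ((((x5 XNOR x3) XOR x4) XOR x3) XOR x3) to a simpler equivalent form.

By XOR self-cancellation ((E XOR v) XOR v = E):
= ((x5 XNOR x3) XOR x4)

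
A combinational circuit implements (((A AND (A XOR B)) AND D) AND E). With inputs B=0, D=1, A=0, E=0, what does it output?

Substituting: (((0 AND (0 XOR 0)) AND 1) AND 0)
= 0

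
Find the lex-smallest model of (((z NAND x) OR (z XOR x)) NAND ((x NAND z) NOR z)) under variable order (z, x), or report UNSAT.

z=0, x=0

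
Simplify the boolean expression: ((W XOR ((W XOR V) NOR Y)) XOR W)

By XOR self-cancellation ((E XOR v) XOR v = E):
= ((W XOR V) NOR Y)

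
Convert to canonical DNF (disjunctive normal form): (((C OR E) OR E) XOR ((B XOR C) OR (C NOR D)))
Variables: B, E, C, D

(NOT B AND NOT E AND NOT C AND NOT D) OR (NOT B AND E AND NOT C AND D) OR (B AND NOT E AND NOT C AND NOT D) OR (B AND NOT E AND NOT C AND D) OR (B AND NOT E AND C AND NOT D) OR (B AND NOT E AND C AND D) OR (B AND E AND C AND NOT D) OR (B AND E AND C AND D)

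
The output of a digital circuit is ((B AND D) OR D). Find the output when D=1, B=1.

Substituting: ((1 AND 1) OR 1)
= 1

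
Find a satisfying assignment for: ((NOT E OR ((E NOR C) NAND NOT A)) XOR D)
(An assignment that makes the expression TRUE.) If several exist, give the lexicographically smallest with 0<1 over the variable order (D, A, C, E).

D=0, A=0, C=0, E=0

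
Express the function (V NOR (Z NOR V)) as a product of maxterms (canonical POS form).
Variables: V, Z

ΠM(0, 2, 3) = (V OR Z) AND (NOT V OR Z) AND (NOT V OR NOT Z)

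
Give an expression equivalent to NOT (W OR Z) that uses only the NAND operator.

(((W NAND W) NAND (Z NAND Z)) NAND ((W NAND W) NAND (Z NAND Z)))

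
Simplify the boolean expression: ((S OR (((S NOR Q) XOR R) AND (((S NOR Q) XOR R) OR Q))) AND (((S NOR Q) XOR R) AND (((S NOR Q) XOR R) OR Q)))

By absorption (E AND (E OR v) = E) then absorption (E AND (E OR v) = E):
= ((S NOR Q) XOR R)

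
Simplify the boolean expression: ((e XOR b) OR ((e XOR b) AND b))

By absorption (E OR (E AND v) = E):
= (e XOR b)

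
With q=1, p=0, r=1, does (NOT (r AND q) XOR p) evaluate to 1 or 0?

Substituting: (NOT (1 AND 1) XOR 0)
= 0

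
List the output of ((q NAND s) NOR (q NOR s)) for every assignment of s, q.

s | q | Output
--------------
0 | 0 | 0
0 | 1 | 0
1 | 0 | 0
1 | 1 | 1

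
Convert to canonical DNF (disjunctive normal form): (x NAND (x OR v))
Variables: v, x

(NOT v AND NOT x) OR (v AND NOT x)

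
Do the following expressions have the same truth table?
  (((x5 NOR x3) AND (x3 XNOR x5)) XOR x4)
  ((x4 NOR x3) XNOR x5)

No. Counterexample: with x4=0, x3=0, x5=0, Expression 1 = 1 but Expression 2 = 0.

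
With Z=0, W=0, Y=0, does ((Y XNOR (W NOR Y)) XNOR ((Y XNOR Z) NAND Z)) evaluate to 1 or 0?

Substituting: ((0 XNOR (0 NOR 0)) XNOR ((0 XNOR 0) NAND 0))
= 0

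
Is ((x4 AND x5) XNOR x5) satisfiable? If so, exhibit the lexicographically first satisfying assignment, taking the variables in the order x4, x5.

x4=0, x5=0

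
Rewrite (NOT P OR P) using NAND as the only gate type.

(((P NAND P) NAND (P NAND P)) NAND (P NAND P))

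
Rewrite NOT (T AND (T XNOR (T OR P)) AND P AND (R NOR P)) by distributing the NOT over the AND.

NOT T OR NOT (T XNOR (T OR P)) OR NOT P OR NOT (R NOR P)
De Morgan's: NOT(AND of terms) = OR of negations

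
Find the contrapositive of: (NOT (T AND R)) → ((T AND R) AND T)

Contrapositive: NOT ((T AND R) AND T) → (T AND R)
Note: A statement and its contrapositive are logically equivalent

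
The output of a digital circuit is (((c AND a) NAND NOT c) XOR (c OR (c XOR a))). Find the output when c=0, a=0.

Substituting: (((0 AND 0) NAND NOT 0) XOR (0 OR (0 XOR 0)))
= 1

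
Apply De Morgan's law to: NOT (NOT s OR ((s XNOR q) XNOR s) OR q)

s AND NOT ((s XNOR q) XNOR s) AND NOT q
De Morgan's: NOT(OR of terms) = AND of negations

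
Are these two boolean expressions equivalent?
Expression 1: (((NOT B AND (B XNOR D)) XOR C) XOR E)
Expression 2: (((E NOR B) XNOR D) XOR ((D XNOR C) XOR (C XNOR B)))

No. Counterexample: with B=0, C=0, E=0, D=0, Expression 1 = 1 but Expression 2 = 0.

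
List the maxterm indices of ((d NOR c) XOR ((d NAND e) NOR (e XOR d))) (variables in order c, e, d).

ΠM(1, 4, 5, 6) = (c OR e OR NOT d) AND (NOT c OR e OR d) AND (NOT c OR e OR NOT d) AND (NOT c OR NOT e OR d)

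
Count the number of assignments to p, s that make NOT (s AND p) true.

Satisfying assignments: (0,0), (0,1), (1,0)
Count: 3 out of 4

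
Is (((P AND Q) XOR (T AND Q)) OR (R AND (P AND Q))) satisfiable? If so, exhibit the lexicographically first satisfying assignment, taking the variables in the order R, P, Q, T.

R=0, P=0, Q=1, T=1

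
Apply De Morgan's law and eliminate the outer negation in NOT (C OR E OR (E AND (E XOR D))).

NOT C AND NOT E AND NOT (E AND (E XOR D))
De Morgan's: NOT(OR of terms) = AND of negations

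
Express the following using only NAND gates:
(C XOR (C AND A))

((C NAND (C NAND ((C NAND A) NAND (C NAND A)))) NAND (((C NAND A) NAND (C NAND A)) NAND (C NAND ((C NAND A) NAND (C NAND A)))))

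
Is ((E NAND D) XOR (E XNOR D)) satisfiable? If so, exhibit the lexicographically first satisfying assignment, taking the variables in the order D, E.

D=0, E=1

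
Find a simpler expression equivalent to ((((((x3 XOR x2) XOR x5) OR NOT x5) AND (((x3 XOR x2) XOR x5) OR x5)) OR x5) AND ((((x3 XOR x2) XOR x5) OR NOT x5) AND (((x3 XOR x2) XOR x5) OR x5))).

By absorption (E AND (E OR v) = E) then distribution ((E OR v) AND (E OR NOT v) = E):
= ((x3 XOR x2) XOR x5)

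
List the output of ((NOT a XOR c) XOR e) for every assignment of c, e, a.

c | e | a | Output
------------------
0 | 0 | 0 | 1
0 | 0 | 1 | 0
0 | 1 | 0 | 0
0 | 1 | 1 | 1
1 | 0 | 0 | 0
1 | 0 | 1 | 1
1 | 1 | 0 | 1
1 | 1 | 1 | 0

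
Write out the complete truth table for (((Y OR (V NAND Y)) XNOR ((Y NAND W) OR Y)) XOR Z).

V | Y | Z | W | Output
----------------------
0 | 0 | 0 | 0 | 1
0 | 0 | 0 | 1 | 1
0 | 0 | 1 | 0 | 0
0 | 0 | 1 | 1 | 0
0 | 1 | 0 | 0 | 1
0 | 1 | 0 | 1 | 1
0 | 1 | 1 | 0 | 0
0 | 1 | 1 | 1 | 0
1 | 0 | 0 | 0 | 1
1 | 0 | 0 | 1 | 1
1 | 0 | 1 | 0 | 0
1 | 0 | 1 | 1 | 0
1 | 1 | 0 | 0 | 1
1 | 1 | 0 | 1 | 1
1 | 1 | 1 | 0 | 0
1 | 1 | 1 | 1 | 0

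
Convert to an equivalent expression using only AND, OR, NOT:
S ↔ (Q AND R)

(S AND (Q AND R)) OR (NOT S AND NOT (Q AND R))
(Biconditional = both true or both false)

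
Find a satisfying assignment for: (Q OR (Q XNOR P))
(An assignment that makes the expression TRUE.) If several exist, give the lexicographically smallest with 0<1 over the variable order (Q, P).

Q=0, P=0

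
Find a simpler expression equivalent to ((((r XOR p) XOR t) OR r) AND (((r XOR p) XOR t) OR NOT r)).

By distribution ((E OR v) AND (E OR NOT v) = E):
= ((r XOR p) XOR t)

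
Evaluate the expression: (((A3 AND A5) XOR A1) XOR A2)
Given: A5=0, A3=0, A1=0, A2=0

Substituting: (((0 AND 0) XOR 0) XOR 0)
= 0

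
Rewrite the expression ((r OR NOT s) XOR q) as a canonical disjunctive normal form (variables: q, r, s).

(NOT q AND NOT r AND NOT s) OR (NOT q AND r AND NOT s) OR (NOT q AND r AND s) OR (q AND NOT r AND s)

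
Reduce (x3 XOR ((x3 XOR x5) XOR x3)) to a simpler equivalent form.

By XOR self-cancellation ((E XOR v) XOR v = E):
= (x3 XOR x5)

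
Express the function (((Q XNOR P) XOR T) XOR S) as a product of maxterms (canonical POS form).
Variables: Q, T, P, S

ΠM(1, 2, 4, 7, 8, 11, 13, 14) = (Q OR T OR P OR NOT S) AND (Q OR T OR NOT P OR S) AND (Q OR NOT T OR P OR S) AND (Q OR NOT T OR NOT P OR NOT S) AND (NOT Q OR T OR P OR S) AND (NOT Q OR T OR NOT P OR NOT S) AND (NOT Q OR NOT T OR P OR NOT S) AND (NOT Q OR NOT T OR NOT P OR S)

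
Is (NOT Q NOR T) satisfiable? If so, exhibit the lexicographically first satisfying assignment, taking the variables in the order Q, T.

Q=1, T=0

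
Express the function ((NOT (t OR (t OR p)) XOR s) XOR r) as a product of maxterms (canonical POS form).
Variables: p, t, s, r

ΠM(1, 2, 4, 7, 8, 11, 12, 15) = (p OR t OR s OR NOT r) AND (p OR t OR NOT s OR r) AND (p OR NOT t OR s OR r) AND (p OR NOT t OR NOT s OR NOT r) AND (NOT p OR t OR s OR r) AND (NOT p OR t OR NOT s OR NOT r) AND (NOT p OR NOT t OR s OR r) AND (NOT p OR NOT t OR NOT s OR NOT r)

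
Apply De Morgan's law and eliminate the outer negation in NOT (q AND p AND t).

NOT q OR NOT p OR NOT t
De Morgan's: NOT(AND of terms) = OR of negations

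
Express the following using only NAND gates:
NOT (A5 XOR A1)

(((A5 NAND (A5 NAND A1)) NAND (A1 NAND (A5 NAND A1))) NAND ((A5 NAND (A5 NAND A1)) NAND (A1 NAND (A5 NAND A1))))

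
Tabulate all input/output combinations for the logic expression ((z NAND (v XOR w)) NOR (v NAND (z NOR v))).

v | w | z | Output
------------------
0 | 0 | 0 | 0
0 | 0 | 1 | 0
0 | 1 | 0 | 0
0 | 1 | 1 | 0
1 | 0 | 0 | 0
1 | 0 | 1 | 0
1 | 1 | 0 | 0
1 | 1 | 1 | 0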